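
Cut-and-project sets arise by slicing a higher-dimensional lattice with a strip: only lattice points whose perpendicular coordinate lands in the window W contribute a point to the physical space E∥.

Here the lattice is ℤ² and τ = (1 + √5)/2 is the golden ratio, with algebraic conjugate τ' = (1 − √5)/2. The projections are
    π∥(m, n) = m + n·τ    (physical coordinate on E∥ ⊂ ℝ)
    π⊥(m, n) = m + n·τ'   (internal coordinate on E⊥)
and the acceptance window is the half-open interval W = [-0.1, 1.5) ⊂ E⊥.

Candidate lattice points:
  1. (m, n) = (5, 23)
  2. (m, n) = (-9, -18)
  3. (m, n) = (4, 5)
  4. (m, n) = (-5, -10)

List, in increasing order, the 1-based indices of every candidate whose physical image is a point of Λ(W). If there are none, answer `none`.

Compute τ' = (1−√5)/2 = -0.6180, so π⊥(m,n) = m -0.6180·n.
#1 (5,23): internal coord 5 + (23)·τ' = -9.2148; -9.2148 ∉ [-0.1, 1.5) → out
#2 (-9,-18): internal coord -9 + (-18)·τ' = +2.1246; +2.1246 ∉ [-0.1, 1.5) → out
#3 (4,5): internal coord 4 + (5)·τ' = +0.9098; +0.9098 ∈ [-0.1, 1.5) → IN Λ
#4 (-5,-10): internal coord -5 + (-10)·τ' = +1.1803; +1.1803 ∈ [-0.1, 1.5) → IN Λ

3, 4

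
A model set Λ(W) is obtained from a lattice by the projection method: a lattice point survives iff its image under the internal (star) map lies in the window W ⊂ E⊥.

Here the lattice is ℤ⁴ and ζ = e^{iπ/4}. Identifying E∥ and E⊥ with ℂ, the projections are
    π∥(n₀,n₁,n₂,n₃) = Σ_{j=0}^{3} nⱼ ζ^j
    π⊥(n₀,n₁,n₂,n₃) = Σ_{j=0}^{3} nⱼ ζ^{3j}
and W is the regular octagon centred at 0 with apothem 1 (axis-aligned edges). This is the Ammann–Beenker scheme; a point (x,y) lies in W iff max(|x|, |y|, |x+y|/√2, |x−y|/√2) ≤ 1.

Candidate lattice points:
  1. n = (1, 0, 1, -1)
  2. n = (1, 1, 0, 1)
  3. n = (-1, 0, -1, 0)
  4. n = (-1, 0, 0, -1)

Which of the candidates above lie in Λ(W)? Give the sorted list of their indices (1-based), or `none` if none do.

none

π⊥(n) = n₀ + n₁ζ³ + n₂ζ⁶ + n₃ζ⁹ where ζ = e^{iπ/4}.
candidate 1: n = (1, 0, 1, -1) → π⊥ ≈ (+0.2929, -1.7071); max(|x|,|y|,|x±y|/√2) = 1.7071 > 1 ⇒ ∉ W
candidate 2: n = (1, 1, 0, 1) → π⊥ ≈ (+1.0000, +1.4142); max(|x|,|y|,|x±y|/√2) = 1.7071 > 1 ⇒ ∉ W
candidate 3: n = (-1, 0, -1, 0) → π⊥ ≈ (-1.0000, +1.0000); max(|x|,|y|,|x±y|/√2) = 1.4142 > 1 ⇒ ∉ W
candidate 4: n = (-1, 0, 0, -1) → π⊥ ≈ (-1.7071, -0.7071); max(|x|,|y|,|x±y|/√2) = 1.7071 > 1 ⇒ ∉ W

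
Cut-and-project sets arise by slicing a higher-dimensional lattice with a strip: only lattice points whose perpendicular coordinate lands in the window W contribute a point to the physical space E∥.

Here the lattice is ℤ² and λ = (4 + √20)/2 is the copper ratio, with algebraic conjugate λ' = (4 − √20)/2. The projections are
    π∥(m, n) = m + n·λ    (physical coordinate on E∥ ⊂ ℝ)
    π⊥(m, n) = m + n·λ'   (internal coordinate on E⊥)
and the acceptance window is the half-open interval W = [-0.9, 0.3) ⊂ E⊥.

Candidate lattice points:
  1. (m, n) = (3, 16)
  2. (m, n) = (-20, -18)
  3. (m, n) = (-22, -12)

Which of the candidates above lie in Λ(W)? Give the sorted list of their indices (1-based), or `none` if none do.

λ' = (4−√20)/2 ≈ -0.236068.
#1 (3,16): internal coord 3 + (16)·λ' = -0.777088; -0.777088 ∈ [-0.9, 0.3) → IN Λ
#2 (-20,-18): internal coord -20 + (-18)·λ' = -15.750776; -15.750776 ∉ [-0.9, 0.3) → out
#3 (-22,-12): internal coord -22 + (-12)·λ' = -19.167184; -19.167184 ∉ [-0.9, 0.3) → out

1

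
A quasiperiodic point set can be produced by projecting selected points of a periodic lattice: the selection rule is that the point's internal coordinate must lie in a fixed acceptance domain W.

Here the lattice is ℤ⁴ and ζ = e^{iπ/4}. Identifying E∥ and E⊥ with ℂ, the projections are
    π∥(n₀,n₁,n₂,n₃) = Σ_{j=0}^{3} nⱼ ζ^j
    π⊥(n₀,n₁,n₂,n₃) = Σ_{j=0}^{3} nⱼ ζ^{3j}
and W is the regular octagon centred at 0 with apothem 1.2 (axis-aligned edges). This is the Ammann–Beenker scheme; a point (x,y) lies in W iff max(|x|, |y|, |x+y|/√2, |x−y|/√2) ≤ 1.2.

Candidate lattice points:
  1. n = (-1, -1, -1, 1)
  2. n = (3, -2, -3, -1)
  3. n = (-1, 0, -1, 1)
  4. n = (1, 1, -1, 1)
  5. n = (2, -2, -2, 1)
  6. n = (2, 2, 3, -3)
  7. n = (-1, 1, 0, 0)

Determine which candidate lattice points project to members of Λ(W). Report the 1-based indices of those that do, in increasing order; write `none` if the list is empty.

Internal map: ζ^{3j} for j=0..3 gives (1,0), (−√2/2,√2/2), (0,−1), (√2/2,√2/2).
#1 (-1, -1, -1, 1): internal (0.414214, 1.000000); octagon support 1.000000 vs apothem 1.2 → ∈ W
#2 (3, -2, -3, -1): internal (3.707107, 0.878680); octagon support 3.707107 vs apothem 1.2 → ∉ W
#3 (-1, 0, -1, 1): internal (-0.292893, 1.707107); octagon support 1.707107 vs apothem 1.2 → ∉ W
#4 (1, 1, -1, 1): internal (1.000000, 2.414214); octagon support 2.414214 vs apothem 1.2 → ∉ W
#5 (2, -2, -2, 1): internal (4.121320, 1.292893); octagon support 4.121320 vs apothem 1.2 → ∉ W
#6 (2, 2, 3, -3): internal (-1.535534, -3.707107); octagon support 3.707107 vs apothem 1.2 → ∉ W
#7 (-1, 1, 0, 0): internal (-1.707107, 0.707107); octagon support 1.707107 vs apothem 1.2 → ∉ W

1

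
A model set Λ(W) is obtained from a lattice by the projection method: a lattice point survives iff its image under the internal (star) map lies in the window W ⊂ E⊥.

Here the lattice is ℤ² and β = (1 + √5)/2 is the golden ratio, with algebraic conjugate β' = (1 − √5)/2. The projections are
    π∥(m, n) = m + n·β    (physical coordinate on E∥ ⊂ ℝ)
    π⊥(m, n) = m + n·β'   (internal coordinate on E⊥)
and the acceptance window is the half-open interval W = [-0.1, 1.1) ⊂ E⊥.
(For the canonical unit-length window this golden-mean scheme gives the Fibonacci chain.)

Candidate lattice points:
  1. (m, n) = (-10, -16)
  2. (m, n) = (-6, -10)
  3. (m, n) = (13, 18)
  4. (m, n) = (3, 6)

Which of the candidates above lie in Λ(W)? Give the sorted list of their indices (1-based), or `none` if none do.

2

Compute β' = (1−√5)/2 = -0.618034, so π⊥(m,n) = m -0.618034·n.
#1 (-10,-16): internal coord -10 + (-16)·β' = -0.111456; -0.111456 ∉ [-0.1, 1.1) → out
#2 (-6,-10): internal coord -6 + (-10)·β' = +0.180340; +0.180340 ∈ [-0.1, 1.1) → IN Λ
#3 (13,18): internal coord 13 + (18)·β' = +1.875388; +1.875388 ∉ [-0.1, 1.1) → out
#4 (3,6): internal coord 3 + (6)·β' = -0.708204; -0.708204 ∉ [-0.1, 1.1) → out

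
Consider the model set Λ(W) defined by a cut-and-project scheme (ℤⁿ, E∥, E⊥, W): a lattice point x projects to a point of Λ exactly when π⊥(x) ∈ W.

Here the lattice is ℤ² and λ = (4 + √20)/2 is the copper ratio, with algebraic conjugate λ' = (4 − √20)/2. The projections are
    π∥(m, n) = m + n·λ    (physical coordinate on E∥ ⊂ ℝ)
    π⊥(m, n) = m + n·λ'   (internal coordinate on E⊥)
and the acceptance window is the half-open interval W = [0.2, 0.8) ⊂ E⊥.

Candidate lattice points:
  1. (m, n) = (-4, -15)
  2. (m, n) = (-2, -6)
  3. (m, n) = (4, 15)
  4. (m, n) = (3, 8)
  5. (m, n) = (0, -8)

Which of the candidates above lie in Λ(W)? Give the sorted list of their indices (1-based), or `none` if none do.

3

Numerically λ ≈ 4.23607 and λ' = −1/λ ≈ -0.23607.
#1 (-4,-15): internal coord -4 + (-15)·λ' = -0.45898; -0.45898 ∉ [0.2, 0.8) → out
#2 (-2,-6): internal coord -2 + (-6)·λ' = -0.58359; -0.58359 ∉ [0.2, 0.8) → out
#3 (4,15): internal coord 4 + (15)·λ' = +0.45898; +0.45898 ∈ [0.2, 0.8) → IN Λ
#4 (3,8): internal coord 3 + (8)·λ' = +1.11146; +1.11146 ∉ [0.2, 0.8) → out
#5 (0,-8): internal coord 0 + (-8)·λ' = +1.88854; +1.88854 ∉ [0.2, 0.8) → out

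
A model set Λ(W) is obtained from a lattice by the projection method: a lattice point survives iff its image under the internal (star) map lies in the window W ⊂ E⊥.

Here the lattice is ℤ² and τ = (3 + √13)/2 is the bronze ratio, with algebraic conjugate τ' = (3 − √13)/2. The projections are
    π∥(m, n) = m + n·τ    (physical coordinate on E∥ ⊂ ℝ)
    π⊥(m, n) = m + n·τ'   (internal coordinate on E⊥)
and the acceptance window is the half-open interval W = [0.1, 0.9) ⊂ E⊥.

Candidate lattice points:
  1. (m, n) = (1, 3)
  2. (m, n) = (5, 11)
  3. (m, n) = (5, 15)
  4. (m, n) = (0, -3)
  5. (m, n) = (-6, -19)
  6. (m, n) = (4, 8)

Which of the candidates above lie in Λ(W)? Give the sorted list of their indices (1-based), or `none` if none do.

τ' = (3−√13)/2 ≈ -0.302776.
#1 (1,3): internal coord 1 + (3)·τ' = +0.091673; +0.091673 ∉ [0.1, 0.9) → out
#2 (5,11): internal coord 5 + (11)·τ' = +1.669468; +1.669468 ∉ [0.1, 0.9) → out
#3 (5,15): internal coord 5 + (15)·τ' = +0.458365; +0.458365 ∈ [0.1, 0.9) → IN Λ
#4 (0,-3): internal coord 0 + (-3)·τ' = +0.908327; +0.908327 ∉ [0.1, 0.9) → out
#5 (-6,-19): internal coord -6 + (-19)·τ' = -0.247263; -0.247263 ∉ [0.1, 0.9) → out
#6 (4,8): internal coord 4 + (8)·τ' = +1.577795; +1.577795 ∉ [0.1, 0.9) → out

3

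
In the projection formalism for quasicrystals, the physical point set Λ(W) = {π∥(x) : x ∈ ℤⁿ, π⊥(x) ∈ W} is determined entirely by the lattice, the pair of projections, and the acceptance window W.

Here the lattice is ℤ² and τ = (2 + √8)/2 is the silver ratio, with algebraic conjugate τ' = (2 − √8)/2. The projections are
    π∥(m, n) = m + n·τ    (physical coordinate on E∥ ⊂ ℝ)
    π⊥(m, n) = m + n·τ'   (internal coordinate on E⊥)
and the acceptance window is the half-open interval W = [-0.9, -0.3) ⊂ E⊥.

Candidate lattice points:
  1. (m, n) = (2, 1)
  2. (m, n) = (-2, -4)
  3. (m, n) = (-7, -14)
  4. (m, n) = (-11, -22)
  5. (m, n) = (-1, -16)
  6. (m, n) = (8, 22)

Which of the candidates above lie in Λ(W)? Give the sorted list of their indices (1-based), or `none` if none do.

τ' = (2−√8)/2 ≈ -0.414214.
#1 (2,1): internal coord 2 + (1)·τ' = +1.585786; +1.585786 ∉ [-0.9, -0.3) → out
#2 (-2,-4): internal coord -2 + (-4)·τ' = -0.343146; -0.343146 ∈ [-0.9, -0.3) → IN Λ
#3 (-7,-14): internal coord -7 + (-14)·τ' = -1.201010; -1.201010 ∉ [-0.9, -0.3) → out
#4 (-11,-22): internal coord -11 + (-22)·τ' = -1.887302; -1.887302 ∉ [-0.9, -0.3) → out
#5 (-1,-16): internal coord -1 + (-16)·τ' = +5.627417; +5.627417 ∉ [-0.9, -0.3) → out
#6 (8,22): internal coord 8 + (22)·τ' = -1.112698; -1.112698 ∉ [-0.9, -0.3) → out

2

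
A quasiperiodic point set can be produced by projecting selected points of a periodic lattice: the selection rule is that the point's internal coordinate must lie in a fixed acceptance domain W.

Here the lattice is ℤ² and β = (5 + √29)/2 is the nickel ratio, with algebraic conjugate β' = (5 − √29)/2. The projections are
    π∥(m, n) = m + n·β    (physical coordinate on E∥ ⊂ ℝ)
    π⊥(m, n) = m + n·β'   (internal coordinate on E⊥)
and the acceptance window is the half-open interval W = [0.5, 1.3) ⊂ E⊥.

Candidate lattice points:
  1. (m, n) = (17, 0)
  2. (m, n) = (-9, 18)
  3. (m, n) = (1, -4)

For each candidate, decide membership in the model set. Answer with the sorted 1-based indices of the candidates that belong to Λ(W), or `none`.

none

Compute β' = (5−√29)/2 = -0.1926, so π⊥(m,n) = m -0.1926·n.
#1 (17,0): internal coord 17 + (0)·β' = +17.0000; +17.0000 ∉ [0.5, 1.3) → out
#2 (-9,18): internal coord -9 + (18)·β' = -12.4665; -12.4665 ∉ [0.5, 1.3) → out
#3 (1,-4): internal coord 1 + (-4)·β' = +1.7703; +1.7703 ∉ [0.5, 1.3) → out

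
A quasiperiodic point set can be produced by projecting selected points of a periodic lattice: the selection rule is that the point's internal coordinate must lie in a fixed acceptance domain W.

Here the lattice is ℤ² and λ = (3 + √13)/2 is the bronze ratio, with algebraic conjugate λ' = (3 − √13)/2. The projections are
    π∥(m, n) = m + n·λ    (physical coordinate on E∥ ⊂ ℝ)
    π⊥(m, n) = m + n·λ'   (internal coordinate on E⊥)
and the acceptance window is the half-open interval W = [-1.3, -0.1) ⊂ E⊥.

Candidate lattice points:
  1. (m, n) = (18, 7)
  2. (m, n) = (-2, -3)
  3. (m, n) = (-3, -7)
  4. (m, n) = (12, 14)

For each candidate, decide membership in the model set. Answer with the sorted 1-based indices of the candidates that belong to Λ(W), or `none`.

2, 3

λ' = (3−√13)/2 ≈ -0.302776.
candidate 1: (m,n)=(18,7) → π∥ = 18+7·λ ≈ 41.119429, π⊥ = 18+7·λ' ≈ 15.880571 ∉ [-1.3, -0.1) ⇒ out
candidate 2: (m,n)=(-2,-3) → π∥ = -2-3·λ ≈ -11.908327, π⊥ = -2-3·λ' ≈ -1.091673 ∈ [-1.3, -0.1) ⇒ IN Λ
candidate 3: (m,n)=(-3,-7) → π∥ = -3-7·λ ≈ -26.119429, π⊥ = -3-7·λ' ≈ -0.880571 ∈ [-1.3, -0.1) ⇒ IN Λ
candidate 4: (m,n)=(12,14) → π∥ = 12+14·λ ≈ 58.238859, π⊥ = 12+14·λ' ≈ 7.761141 ∉ [-1.3, -0.1) ⇒ out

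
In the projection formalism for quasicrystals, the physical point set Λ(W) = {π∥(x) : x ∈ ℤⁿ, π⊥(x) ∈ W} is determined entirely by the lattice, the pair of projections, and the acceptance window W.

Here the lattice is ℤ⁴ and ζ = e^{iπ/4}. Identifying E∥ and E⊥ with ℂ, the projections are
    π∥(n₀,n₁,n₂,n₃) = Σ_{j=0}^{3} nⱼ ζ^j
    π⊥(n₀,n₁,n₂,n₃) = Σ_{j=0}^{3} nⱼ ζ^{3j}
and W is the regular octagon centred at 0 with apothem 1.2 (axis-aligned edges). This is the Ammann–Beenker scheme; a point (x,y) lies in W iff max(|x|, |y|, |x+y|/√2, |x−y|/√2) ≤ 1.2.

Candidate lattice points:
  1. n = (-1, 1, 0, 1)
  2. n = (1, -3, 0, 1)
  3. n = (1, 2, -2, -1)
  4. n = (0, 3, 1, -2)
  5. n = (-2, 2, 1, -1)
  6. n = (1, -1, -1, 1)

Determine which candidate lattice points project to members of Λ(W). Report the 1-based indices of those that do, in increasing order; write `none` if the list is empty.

none

Internal map: ζ^{3j} for j=0..3 gives (1,0), (−√2/2,√2/2), (0,−1), (√2/2,√2/2).
#1 (-1, 1, 0, 1): internal (-1.000000, 1.414214); octagon support 1.707107 vs apothem 1.2 → ∉ W
#2 (1, -3, 0, 1): internal (3.828427, -1.414214); octagon support 3.828427 vs apothem 1.2 → ∉ W
#3 (1, 2, -2, -1): internal (-1.121320, 2.707107); octagon support 2.707107 vs apothem 1.2 → ∉ W
#4 (0, 3, 1, -2): internal (-3.535534, -0.292893); octagon support 3.535534 vs apothem 1.2 → ∉ W
#5 (-2, 2, 1, -1): internal (-4.121320, -0.292893); octagon support 4.121320 vs apothem 1.2 → ∉ W
#6 (1, -1, -1, 1): internal (2.414214, 1.000000); octagon support 2.414214 vs apothem 1.2 → ∉ W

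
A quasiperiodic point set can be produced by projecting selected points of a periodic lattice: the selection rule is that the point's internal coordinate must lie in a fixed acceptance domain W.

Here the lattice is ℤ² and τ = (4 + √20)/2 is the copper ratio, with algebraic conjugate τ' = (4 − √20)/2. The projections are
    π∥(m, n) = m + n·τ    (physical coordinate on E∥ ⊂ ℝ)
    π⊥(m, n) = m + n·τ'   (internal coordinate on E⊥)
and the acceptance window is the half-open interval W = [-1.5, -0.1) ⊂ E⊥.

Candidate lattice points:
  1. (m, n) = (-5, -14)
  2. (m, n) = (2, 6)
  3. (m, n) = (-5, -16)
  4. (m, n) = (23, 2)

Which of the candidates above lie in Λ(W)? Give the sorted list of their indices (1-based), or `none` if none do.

3

Compute τ' = (4−√20)/2 = -0.2361, so π⊥(m,n) = m -0.2361·n.
[1] lift (-5,-14): star map gives -1.6950; window check -1.5 ≤ -1.6950 < -0.1 is false → out
[2] lift (2,6): star map gives 0.5836; window check -1.5 ≤ 0.5836 < -0.1 is false → out
[3] lift (-5,-16): star map gives -1.2229; window check -1.5 ≤ -1.2229 < -0.1 is true → IN Λ
[4] lift (23,2): star map gives 22.5279; window check -1.5 ≤ 22.5279 < -0.1 is false → out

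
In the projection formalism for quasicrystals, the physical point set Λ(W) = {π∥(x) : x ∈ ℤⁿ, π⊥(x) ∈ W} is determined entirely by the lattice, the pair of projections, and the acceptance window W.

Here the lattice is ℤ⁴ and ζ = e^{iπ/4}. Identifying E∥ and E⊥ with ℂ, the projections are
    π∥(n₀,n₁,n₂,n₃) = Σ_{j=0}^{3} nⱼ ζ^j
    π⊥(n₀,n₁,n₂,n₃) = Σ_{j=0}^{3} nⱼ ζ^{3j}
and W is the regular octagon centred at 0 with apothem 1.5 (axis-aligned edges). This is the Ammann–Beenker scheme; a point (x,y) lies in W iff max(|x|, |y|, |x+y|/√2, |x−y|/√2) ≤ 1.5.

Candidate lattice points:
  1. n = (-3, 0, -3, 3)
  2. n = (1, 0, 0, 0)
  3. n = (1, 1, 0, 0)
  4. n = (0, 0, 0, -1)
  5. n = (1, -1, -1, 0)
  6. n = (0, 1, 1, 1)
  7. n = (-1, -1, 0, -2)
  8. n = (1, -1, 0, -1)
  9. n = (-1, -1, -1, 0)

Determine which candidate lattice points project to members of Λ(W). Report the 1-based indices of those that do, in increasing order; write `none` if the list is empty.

2, 3, 4, 6, 9

With ζ = e^{iπ/4} the internal vectors are ζ^0,ζ^3,ζ^6,ζ^9.
candidate 1: n = (-3, 0, -3, 3) → π⊥ ≈ (-0.878680, +5.121320); max(|x|,|y|,|x±y|/√2) = 5.121320 > 1.5 ⇒ ∉ W
candidate 2: n = (1, 0, 0, 0) → π⊥ ≈ (+1.000000, +0.000000); max(|x|,|y|,|x±y|/√2) = 1.000000 ≤ 1.5 ⇒ ∈ W
candidate 3: n = (1, 1, 0, 0) → π⊥ ≈ (+0.292893, +0.707107); max(|x|,|y|,|x±y|/√2) = 0.707107 ≤ 1.5 ⇒ ∈ W
candidate 4: n = (0, 0, 0, -1) → π⊥ ≈ (-0.707107, -0.707107); max(|x|,|y|,|x±y|/√2) = 1.000000 ≤ 1.5 ⇒ ∈ W
candidate 5: n = (1, -1, -1, 0) → π⊥ ≈ (+1.707107, +0.292893); max(|x|,|y|,|x±y|/√2) = 1.707107 > 1.5 ⇒ ∉ W
candidate 6: n = (0, 1, 1, 1) → π⊥ ≈ (+0.000000, +0.414214); max(|x|,|y|,|x±y|/√2) = 0.414214 ≤ 1.5 ⇒ ∈ W
candidate 7: n = (-1, -1, 0, -2) → π⊥ ≈ (-1.707107, -2.121320); max(|x|,|y|,|x±y|/√2) = 2.707107 > 1.5 ⇒ ∉ W
candidate 8: n = (1, -1, 0, -1) → π⊥ ≈ (+1.000000, -1.414214); max(|x|,|y|,|x±y|/√2) = 1.707107 > 1.5 ⇒ ∉ W
candidate 9: n = (-1, -1, -1, 0) → π⊥ ≈ (-0.292893, +0.292893); max(|x|,|y|,|x±y|/√2) = 0.414214 ≤ 1.5 ⇒ ∈ W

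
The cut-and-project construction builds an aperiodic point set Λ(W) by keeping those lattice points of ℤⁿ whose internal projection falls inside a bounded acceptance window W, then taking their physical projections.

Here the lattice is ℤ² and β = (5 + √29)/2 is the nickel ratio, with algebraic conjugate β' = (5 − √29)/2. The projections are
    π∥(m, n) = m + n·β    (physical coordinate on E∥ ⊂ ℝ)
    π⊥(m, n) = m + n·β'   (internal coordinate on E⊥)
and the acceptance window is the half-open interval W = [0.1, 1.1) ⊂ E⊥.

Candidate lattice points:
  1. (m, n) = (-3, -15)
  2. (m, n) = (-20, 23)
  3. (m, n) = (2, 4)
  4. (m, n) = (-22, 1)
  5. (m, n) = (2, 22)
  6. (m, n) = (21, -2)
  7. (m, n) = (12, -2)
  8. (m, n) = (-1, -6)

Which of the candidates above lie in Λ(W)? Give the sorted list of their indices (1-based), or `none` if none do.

β' = (5−√29)/2 ≈ -0.19258.
#1 (-3,-15): internal coord -3 + (-15)·β' = -0.11126; -0.11126 ∉ [0.1, 1.1) → out
#2 (-20,23): internal coord -20 + (23)·β' = -24.42940; -24.42940 ∉ [0.1, 1.1) → out
#3 (2,4): internal coord 2 + (4)·β' = +1.22967; +1.22967 ∉ [0.1, 1.1) → out
#4 (-22,1): internal coord -22 + (1)·β' = -22.19258; -22.19258 ∉ [0.1, 1.1) → out
#5 (2,22): internal coord 2 + (22)·β' = -2.23681; -2.23681 ∉ [0.1, 1.1) → out
#6 (21,-2): internal coord 21 + (-2)·β' = +21.38516; +21.38516 ∉ [0.1, 1.1) → out
#7 (12,-2): internal coord 12 + (-2)·β' = +12.38516; +12.38516 ∉ [0.1, 1.1) → out
#8 (-1,-6): internal coord -1 + (-6)·β' = +0.15549; +0.15549 ∈ [0.1, 1.1) → IN Λ

8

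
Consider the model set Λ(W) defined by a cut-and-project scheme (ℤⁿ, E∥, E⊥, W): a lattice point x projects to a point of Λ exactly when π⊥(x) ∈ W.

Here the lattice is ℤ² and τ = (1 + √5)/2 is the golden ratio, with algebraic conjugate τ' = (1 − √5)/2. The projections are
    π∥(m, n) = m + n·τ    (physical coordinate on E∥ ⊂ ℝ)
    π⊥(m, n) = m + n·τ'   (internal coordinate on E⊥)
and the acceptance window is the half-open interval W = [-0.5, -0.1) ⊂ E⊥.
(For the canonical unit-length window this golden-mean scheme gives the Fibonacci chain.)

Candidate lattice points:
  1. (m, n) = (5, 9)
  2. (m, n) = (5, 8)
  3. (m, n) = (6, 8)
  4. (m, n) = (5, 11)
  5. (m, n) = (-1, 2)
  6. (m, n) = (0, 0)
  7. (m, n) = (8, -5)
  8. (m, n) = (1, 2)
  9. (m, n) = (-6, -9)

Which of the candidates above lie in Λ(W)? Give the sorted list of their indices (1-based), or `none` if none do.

8, 9

Numerically τ ≈ 1.618034 and τ' = −1/τ ≈ -0.618034.
#1 (5,9): internal coord 5 + (9)·τ' = -0.562306; -0.562306 ∉ [-0.5, -0.1) → out
#2 (5,8): internal coord 5 + (8)·τ' = +0.055728; +0.055728 ∉ [-0.5, -0.1) → out
#3 (6,8): internal coord 6 + (8)·τ' = +1.055728; +1.055728 ∉ [-0.5, -0.1) → out
#4 (5,11): internal coord 5 + (11)·τ' = -1.798374; -1.798374 ∉ [-0.5, -0.1) → out
#5 (-1,2): internal coord -1 + (2)·τ' = -2.236068; -2.236068 ∉ [-0.5, -0.1) → out
#6 (0,0): internal coord 0 + (0)·τ' = +0.000000; +0.000000 ∉ [-0.5, -0.1) → out
#7 (8,-5): internal coord 8 + (-5)·τ' = +11.090170; +11.090170 ∉ [-0.5, -0.1) → out
#8 (1,2): internal coord 1 + (2)·τ' = -0.236068; -0.236068 ∈ [-0.5, -0.1) → IN Λ
#9 (-6,-9): internal coord -6 + (-9)·τ' = -0.437694; -0.437694 ∈ [-0.5, -0.1) → IN Λ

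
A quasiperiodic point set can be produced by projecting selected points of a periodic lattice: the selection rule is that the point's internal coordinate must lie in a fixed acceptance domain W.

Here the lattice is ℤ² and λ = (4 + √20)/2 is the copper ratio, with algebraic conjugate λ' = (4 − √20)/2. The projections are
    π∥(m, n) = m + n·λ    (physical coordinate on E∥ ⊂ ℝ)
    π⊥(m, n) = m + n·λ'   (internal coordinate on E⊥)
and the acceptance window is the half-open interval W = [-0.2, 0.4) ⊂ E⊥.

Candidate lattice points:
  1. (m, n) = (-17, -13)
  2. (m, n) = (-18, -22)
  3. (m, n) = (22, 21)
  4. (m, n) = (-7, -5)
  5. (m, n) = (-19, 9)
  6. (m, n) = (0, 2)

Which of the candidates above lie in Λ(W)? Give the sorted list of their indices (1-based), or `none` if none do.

Numerically λ ≈ 4.236068 and λ' = −1/λ ≈ -0.236068.
#1 (-17,-13): internal coord -17 + (-13)·λ' = -13.931116; -13.931116 ∉ [-0.2, 0.4) → out
#2 (-18,-22): internal coord -18 + (-22)·λ' = -12.806504; -12.806504 ∉ [-0.2, 0.4) → out
#3 (22,21): internal coord 22 + (21)·λ' = +17.042572; +17.042572 ∉ [-0.2, 0.4) → out
#4 (-7,-5): internal coord -7 + (-5)·λ' = -5.819660; -5.819660 ∉ [-0.2, 0.4) → out
#5 (-19,9): internal coord -19 + (9)·λ' = -21.124612; -21.124612 ∉ [-0.2, 0.4) → out
#6 (0,2): internal coord 0 + (2)·λ' = -0.472136; -0.472136 ∉ [-0.2, 0.4) → out

none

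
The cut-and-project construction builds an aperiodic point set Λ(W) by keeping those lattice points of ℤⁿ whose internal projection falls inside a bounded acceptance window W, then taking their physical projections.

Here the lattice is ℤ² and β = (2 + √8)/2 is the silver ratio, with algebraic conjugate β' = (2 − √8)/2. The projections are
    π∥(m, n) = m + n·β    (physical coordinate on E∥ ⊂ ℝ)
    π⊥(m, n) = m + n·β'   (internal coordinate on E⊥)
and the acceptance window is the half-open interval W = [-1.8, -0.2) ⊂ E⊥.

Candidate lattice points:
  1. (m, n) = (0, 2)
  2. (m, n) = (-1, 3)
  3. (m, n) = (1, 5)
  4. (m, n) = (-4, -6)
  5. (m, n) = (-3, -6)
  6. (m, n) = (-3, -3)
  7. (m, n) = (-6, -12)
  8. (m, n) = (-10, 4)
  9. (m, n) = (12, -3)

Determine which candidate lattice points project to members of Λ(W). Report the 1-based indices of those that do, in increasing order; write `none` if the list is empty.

1, 3, 4, 5, 6, 7

β' = (2−√8)/2 ≈ -0.4142.
#1 (0,2): internal coord 0 + (2)·β' = -0.8284; -0.8284 ∈ [-1.8, -0.2) → IN Λ
#2 (-1,3): internal coord -1 + (3)·β' = -2.2426; -2.2426 ∉ [-1.8, -0.2) → out
#3 (1,5): internal coord 1 + (5)·β' = -1.0711; -1.0711 ∈ [-1.8, -0.2) → IN Λ
#4 (-4,-6): internal coord -4 + (-6)·β' = -1.5147; -1.5147 ∈ [-1.8, -0.2) → IN Λ
#5 (-3,-6): internal coord -3 + (-6)·β' = -0.5147; -0.5147 ∈ [-1.8, -0.2) → IN Λ
#6 (-3,-3): internal coord -3 + (-3)·β' = -1.7574; -1.7574 ∈ [-1.8, -0.2) → IN Λ
#7 (-6,-12): internal coord -6 + (-12)·β' = -1.0294; -1.0294 ∈ [-1.8, -0.2) → IN Λ
#8 (-10,4): internal coord -10 + (4)·β' = -11.6569; -11.6569 ∉ [-1.8, -0.2) → out
#9 (12,-3): internal coord 12 + (-3)·β' = +13.2426; +13.2426 ∉ [-1.8, -0.2) → out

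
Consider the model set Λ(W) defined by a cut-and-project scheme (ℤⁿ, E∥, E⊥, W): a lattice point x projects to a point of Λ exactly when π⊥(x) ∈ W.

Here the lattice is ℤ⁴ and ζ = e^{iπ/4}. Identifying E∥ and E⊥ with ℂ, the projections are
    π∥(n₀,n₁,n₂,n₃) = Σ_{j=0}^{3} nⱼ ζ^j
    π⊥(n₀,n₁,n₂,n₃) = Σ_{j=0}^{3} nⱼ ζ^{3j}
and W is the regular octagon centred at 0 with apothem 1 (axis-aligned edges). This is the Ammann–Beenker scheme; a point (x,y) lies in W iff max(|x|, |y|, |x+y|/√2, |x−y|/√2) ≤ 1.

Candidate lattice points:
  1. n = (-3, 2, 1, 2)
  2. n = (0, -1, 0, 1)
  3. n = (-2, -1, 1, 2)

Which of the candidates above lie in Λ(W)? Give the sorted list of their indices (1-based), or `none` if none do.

π⊥(n) = n₀ + n₁ζ³ + n₂ζ⁶ + n₃ζ⁹ where ζ = e^{iπ/4}.
#1 (-3, 2, 1, 2): internal (-3.000000, 1.828427); octagon support 3.414214 vs apothem 1 → ∉ W
#2 (0, -1, 0, 1): internal (1.414214, 0.000000); octagon support 1.414214 vs apothem 1 → ∉ W
#3 (-2, -1, 1, 2): internal (0.121320, -0.292893); octagon support 0.292893 vs apothem 1 → ∈ W

3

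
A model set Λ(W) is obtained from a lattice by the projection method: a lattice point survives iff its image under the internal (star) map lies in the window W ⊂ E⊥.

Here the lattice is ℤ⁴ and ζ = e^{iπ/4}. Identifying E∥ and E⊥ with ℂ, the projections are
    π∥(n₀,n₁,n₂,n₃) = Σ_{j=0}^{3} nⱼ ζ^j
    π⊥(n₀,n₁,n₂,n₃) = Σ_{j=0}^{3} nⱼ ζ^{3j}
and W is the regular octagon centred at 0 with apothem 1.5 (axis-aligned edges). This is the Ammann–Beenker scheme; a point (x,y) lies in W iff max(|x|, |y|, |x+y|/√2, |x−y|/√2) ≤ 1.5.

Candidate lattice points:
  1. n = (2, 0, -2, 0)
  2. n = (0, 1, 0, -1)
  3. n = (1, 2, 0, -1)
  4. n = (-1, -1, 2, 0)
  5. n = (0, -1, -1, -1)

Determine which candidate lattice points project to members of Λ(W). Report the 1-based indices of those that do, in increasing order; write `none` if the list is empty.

Internal map: ζ^{3j} for j=0..3 gives (1,0), (−√2/2,√2/2), (0,−1), (√2/2,√2/2).
candidate 1: n = (2, 0, -2, 0) → π⊥ ≈ (+2.0000, +2.0000); max(|x|,|y|,|x±y|/√2) = 2.8284 > 1.5 ⇒ ∉ W
candidate 2: n = (0, 1, 0, -1) → π⊥ ≈ (-1.4142, +0.0000); max(|x|,|y|,|x±y|/√2) = 1.4142 ≤ 1.5 ⇒ ∈ W
candidate 3: n = (1, 2, 0, -1) → π⊥ ≈ (-1.1213, +0.7071); max(|x|,|y|,|x±y|/√2) = 1.2929 ≤ 1.5 ⇒ ∈ W
candidate 4: n = (-1, -1, 2, 0) → π⊥ ≈ (-0.2929, -2.7071); max(|x|,|y|,|x±y|/√2) = 2.7071 > 1.5 ⇒ ∉ W
candidate 5: n = (0, -1, -1, -1) → π⊥ ≈ (+0.0000, -0.4142); max(|x|,|y|,|x±y|/√2) = 0.4142 ≤ 1.5 ⇒ ∈ W

2, 3, 5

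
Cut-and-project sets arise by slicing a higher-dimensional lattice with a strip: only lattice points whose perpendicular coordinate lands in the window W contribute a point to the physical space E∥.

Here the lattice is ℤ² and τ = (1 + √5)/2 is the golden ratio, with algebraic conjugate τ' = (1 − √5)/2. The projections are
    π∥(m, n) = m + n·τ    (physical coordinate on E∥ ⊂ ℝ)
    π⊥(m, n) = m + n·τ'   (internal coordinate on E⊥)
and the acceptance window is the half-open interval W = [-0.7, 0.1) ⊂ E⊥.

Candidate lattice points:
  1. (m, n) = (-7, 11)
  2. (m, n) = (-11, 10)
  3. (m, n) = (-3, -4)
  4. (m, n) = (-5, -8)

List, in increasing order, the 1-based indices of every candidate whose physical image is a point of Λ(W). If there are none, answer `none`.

Numerically τ ≈ 1.6180 and τ' = −1/τ ≈ -0.6180.
[1] lift (-7,11): star map gives -13.7984; window check -0.7 ≤ -13.7984 < 0.1 is false → out
[2] lift (-11,10): star map gives -17.1803; window check -0.7 ≤ -17.1803 < 0.1 is false → out
[3] lift (-3,-4): star map gives -0.5279; window check -0.7 ≤ -0.5279 < 0.1 is true → IN Λ
[4] lift (-5,-8): star map gives -0.0557; window check -0.7 ≤ -0.0557 < 0.1 is true → IN Λ

3, 4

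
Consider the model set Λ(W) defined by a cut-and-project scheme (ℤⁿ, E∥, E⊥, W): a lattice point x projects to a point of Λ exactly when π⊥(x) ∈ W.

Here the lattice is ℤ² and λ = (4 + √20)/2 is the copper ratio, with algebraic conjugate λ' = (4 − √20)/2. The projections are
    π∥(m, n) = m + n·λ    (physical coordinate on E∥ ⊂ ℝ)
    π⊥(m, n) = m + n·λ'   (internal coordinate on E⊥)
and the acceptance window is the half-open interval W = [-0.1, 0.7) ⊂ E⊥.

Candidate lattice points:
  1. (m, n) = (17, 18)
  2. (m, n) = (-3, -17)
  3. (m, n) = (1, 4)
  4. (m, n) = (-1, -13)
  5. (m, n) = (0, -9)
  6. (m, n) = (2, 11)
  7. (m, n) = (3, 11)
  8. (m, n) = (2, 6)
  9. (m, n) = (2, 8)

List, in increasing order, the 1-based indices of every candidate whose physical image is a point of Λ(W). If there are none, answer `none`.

λ' = (4−√20)/2 ≈ -0.2361.
candidate 1: (m,n)=(17,18) → π∥ = 17+18·λ ≈ 93.2492, π⊥ = 17+18·λ' ≈ 12.7508 ∉ [-0.1, 0.7) ⇒ out
candidate 2: (m,n)=(-3,-17) → π∥ = -3-17·λ ≈ -75.0132, π⊥ = -3-17·λ' ≈ 1.0132 ∉ [-0.1, 0.7) ⇒ out
candidate 3: (m,n)=(1,4) → π∥ = 1+4·λ ≈ 17.9443, π⊥ = 1+4·λ' ≈ 0.0557 ∈ [-0.1, 0.7) ⇒ IN Λ
candidate 4: (m,n)=(-1,-13) → π∥ = -1-13·λ ≈ -56.0689, π⊥ = -1-13·λ' ≈ 2.0689 ∉ [-0.1, 0.7) ⇒ out
candidate 5: (m,n)=(0,-9) → π∥ = 0-9·λ ≈ -38.1246, π⊥ = 0-9·λ' ≈ 2.1246 ∉ [-0.1, 0.7) ⇒ out
candidate 6: (m,n)=(2,11) → π∥ = 2+11·λ ≈ 48.5967, π⊥ = 2+11·λ' ≈ -0.5967 ∉ [-0.1, 0.7) ⇒ out
candidate 7: (m,n)=(3,11) → π∥ = 3+11·λ ≈ 49.5967, π⊥ = 3+11·λ' ≈ 0.4033 ∈ [-0.1, 0.7) ⇒ IN Λ
candidate 8: (m,n)=(2,6) → π∥ = 2+6·λ ≈ 27.4164, π⊥ = 2+6·λ' ≈ 0.5836 ∈ [-0.1, 0.7) ⇒ IN Λ
candidate 9: (m,n)=(2,8) → π∥ = 2+8·λ ≈ 35.8885, π⊥ = 2+8·λ' ≈ 0.1115 ∈ [-0.1, 0.7) ⇒ IN Λ

3, 7, 8, 9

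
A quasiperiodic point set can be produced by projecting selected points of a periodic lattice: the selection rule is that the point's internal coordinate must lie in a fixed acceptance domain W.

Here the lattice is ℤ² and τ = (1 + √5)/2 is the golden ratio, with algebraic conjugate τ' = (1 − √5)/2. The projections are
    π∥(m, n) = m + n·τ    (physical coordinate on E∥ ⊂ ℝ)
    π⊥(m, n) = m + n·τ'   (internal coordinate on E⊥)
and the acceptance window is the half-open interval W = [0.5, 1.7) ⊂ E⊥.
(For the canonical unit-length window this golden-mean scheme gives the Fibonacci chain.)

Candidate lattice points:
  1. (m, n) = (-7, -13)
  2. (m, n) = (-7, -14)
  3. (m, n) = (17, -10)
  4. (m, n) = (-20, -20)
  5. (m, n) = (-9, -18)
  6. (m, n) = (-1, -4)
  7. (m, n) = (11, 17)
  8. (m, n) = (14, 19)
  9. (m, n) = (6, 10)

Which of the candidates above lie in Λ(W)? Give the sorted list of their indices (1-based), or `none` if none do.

1, 2, 6

Compute τ' = (1−√5)/2 = -0.6180, so π⊥(m,n) = m -0.6180·n.
#1 (-7,-13): internal coord -7 + (-13)·τ' = +1.0344; +1.0344 ∈ [0.5, 1.7) → IN Λ
#2 (-7,-14): internal coord -7 + (-14)·τ' = +1.6525; +1.6525 ∈ [0.5, 1.7) → IN Λ
#3 (17,-10): internal coord 17 + (-10)·τ' = +23.1803; +23.1803 ∉ [0.5, 1.7) → out
#4 (-20,-20): internal coord -20 + (-20)·τ' = -7.6393; -7.6393 ∉ [0.5, 1.7) → out
#5 (-9,-18): internal coord -9 + (-18)·τ' = +2.1246; +2.1246 ∉ [0.5, 1.7) → out
#6 (-1,-4): internal coord -1 + (-4)·τ' = +1.4721; +1.4721 ∈ [0.5, 1.7) → IN Λ
#7 (11,17): internal coord 11 + (17)·τ' = +0.4934; +0.4934 ∉ [0.5, 1.7) → out
#8 (14,19): internal coord 14 + (19)·τ' = +2.2574; +2.2574 ∉ [0.5, 1.7) → out
#9 (6,10): internal coord 6 + (10)·τ' = -0.1803; -0.1803 ∉ [0.5, 1.7) → out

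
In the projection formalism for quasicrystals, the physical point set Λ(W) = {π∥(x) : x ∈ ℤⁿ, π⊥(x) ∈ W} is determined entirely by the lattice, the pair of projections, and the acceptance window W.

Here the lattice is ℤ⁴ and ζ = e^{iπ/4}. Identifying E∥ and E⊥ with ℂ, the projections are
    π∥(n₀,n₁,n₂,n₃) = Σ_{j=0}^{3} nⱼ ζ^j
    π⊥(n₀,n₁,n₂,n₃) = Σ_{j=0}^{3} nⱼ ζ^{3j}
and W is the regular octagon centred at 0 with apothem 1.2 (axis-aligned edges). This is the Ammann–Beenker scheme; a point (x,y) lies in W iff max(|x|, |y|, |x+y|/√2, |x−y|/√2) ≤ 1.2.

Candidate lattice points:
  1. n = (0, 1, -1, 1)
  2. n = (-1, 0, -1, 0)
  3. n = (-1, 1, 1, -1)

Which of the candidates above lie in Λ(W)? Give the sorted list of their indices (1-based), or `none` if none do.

Internal map: ζ^{3j} for j=0..3 gives (1,0), (−√2/2,√2/2), (0,−1), (√2/2,√2/2).
#1 (0, 1, -1, 1): internal (0.0000, 2.4142); octagon support 2.4142 vs apothem 1.2 → ∉ W
#2 (-1, 0, -1, 0): internal (-1.0000, 1.0000); octagon support 1.4142 vs apothem 1.2 → ∉ W
#3 (-1, 1, 1, -1): internal (-2.4142, -1.0000); octagon support 2.4142 vs apothem 1.2 → ∉ W

none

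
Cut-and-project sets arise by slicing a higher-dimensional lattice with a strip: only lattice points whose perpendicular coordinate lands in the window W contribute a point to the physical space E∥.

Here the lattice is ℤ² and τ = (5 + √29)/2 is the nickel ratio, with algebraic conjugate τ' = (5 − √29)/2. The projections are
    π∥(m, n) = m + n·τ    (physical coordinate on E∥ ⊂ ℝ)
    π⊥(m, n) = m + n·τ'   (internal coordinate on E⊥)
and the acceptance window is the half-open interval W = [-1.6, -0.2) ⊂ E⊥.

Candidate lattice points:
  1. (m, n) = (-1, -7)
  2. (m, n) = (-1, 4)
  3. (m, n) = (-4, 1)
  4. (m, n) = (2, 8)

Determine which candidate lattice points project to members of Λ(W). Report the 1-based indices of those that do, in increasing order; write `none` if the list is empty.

none

Numerically τ ≈ 5.192582 and τ' = −1/τ ≈ -0.192582.
#1 (-1,-7): internal coord -1 + (-7)·τ' = +0.348077; +0.348077 ∉ [-1.6, -0.2) → out
#2 (-1,4): internal coord -1 + (4)·τ' = -1.770330; -1.770330 ∉ [-1.6, -0.2) → out
#3 (-4,1): internal coord -4 + (1)·τ' = -4.192582; -4.192582 ∉ [-1.6, -0.2) → out
#4 (2,8): internal coord 2 + (8)·τ' = +0.459341; +0.459341 ∉ [-1.6, -0.2) → out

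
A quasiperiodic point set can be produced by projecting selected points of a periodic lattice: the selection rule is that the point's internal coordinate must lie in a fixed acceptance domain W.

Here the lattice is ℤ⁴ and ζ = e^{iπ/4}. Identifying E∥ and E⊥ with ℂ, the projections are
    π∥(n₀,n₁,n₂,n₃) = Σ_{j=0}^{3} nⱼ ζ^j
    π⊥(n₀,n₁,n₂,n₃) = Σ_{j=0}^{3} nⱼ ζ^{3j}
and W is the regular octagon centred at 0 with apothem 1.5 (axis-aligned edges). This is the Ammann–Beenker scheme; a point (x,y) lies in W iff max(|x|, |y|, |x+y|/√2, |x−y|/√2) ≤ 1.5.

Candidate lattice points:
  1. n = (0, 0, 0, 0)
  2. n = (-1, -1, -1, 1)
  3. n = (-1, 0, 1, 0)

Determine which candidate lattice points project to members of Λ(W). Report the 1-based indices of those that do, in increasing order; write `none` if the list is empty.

With ζ = e^{iπ/4} the internal vectors are ζ^0,ζ^3,ζ^6,ζ^9.
candidate 1: n = (0, 0, 0, 0) → π⊥ ≈ (+0.000000, +0.000000); max(|x|,|y|,|x±y|/√2) = 0.000000 ≤ 1.5 ⇒ ∈ W
candidate 2: n = (-1, -1, -1, 1) → π⊥ ≈ (+0.414214, +1.000000); max(|x|,|y|,|x±y|/√2) = 1.000000 ≤ 1.5 ⇒ ∈ W
candidate 3: n = (-1, 0, 1, 0) → π⊥ ≈ (-1.000000, -1.000000); max(|x|,|y|,|x±y|/√2) = 1.414214 ≤ 1.5 ⇒ ∈ W

1, 2, 3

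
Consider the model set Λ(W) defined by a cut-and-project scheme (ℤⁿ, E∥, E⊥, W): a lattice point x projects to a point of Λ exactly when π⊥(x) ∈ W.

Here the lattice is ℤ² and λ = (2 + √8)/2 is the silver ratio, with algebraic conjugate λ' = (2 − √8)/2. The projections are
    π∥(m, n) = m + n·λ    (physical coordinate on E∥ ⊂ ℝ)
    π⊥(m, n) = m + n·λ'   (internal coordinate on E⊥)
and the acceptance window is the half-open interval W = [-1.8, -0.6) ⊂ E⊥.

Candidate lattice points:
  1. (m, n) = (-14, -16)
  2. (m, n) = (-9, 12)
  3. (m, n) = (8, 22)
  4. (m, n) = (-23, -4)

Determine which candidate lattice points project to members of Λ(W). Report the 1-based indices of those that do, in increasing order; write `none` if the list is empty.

λ' = (2−√8)/2 ≈ -0.4142.
[1] lift (-14,-16): star map gives -7.3726; window check -1.8 ≤ -7.3726 < -0.6 is false → out
[2] lift (-9,12): star map gives -13.9706; window check -1.8 ≤ -13.9706 < -0.6 is false → out
[3] lift (8,22): star map gives -1.1127; window check -1.8 ≤ -1.1127 < -0.6 is true → IN Λ
[4] lift (-23,-4): star map gives -21.3431; window check -1.8 ≤ -21.3431 < -0.6 is false → out

3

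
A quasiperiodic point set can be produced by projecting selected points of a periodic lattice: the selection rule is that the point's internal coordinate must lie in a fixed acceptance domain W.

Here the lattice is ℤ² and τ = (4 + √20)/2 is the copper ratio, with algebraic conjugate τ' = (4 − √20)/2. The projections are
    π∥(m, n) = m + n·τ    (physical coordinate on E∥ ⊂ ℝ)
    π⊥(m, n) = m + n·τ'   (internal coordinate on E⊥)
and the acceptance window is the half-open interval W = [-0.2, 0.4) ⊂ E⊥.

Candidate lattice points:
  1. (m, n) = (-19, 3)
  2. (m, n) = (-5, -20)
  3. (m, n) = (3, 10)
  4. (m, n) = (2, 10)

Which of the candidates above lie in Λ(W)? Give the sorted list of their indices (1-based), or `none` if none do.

none

τ' = (4−√20)/2 ≈ -0.236068.
#1 (-19,3): internal coord -19 + (3)·τ' = -19.708204; -19.708204 ∉ [-0.2, 0.4) → out
#2 (-5,-20): internal coord -5 + (-20)·τ' = -0.278640; -0.278640 ∉ [-0.2, 0.4) → out
#3 (3,10): internal coord 3 + (10)·τ' = +0.639320; +0.639320 ∉ [-0.2, 0.4) → out
#4 (2,10): internal coord 2 + (10)·τ' = -0.360680; -0.360680 ∉ [-0.2, 0.4) → out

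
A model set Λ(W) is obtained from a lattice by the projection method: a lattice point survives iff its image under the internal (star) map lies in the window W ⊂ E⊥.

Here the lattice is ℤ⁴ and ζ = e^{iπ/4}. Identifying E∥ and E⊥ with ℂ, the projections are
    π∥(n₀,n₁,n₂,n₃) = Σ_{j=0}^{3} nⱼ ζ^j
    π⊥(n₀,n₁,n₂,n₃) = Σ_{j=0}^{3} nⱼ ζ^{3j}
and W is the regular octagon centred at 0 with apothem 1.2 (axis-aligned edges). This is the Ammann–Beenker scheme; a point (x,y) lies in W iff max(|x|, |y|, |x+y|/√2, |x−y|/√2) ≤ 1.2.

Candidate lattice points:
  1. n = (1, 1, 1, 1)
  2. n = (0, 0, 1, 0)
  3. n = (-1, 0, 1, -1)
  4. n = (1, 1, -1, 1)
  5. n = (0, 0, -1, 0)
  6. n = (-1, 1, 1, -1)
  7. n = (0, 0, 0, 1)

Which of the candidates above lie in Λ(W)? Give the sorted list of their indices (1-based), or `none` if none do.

1, 2, 5, 7

Internal map: ζ^{3j} for j=0..3 gives (1,0), (−√2/2,√2/2), (0,−1), (√2/2,√2/2).
candidate 1: n = (1, 1, 1, 1) → π⊥ ≈ (+1.00000, +0.41421); max(|x|,|y|,|x±y|/√2) = 1.00000 ≤ 1.2 ⇒ ∈ W
candidate 2: n = (0, 0, 1, 0) → π⊥ ≈ (+0.00000, -1.00000); max(|x|,|y|,|x±y|/√2) = 1.00000 ≤ 1.2 ⇒ ∈ W
candidate 3: n = (-1, 0, 1, -1) → π⊥ ≈ (-1.70711, -1.70711); max(|x|,|y|,|x±y|/√2) = 2.41421 > 1.2 ⇒ ∉ W
candidate 4: n = (1, 1, -1, 1) → π⊥ ≈ (+1.00000, +2.41421); max(|x|,|y|,|x±y|/√2) = 2.41421 > 1.2 ⇒ ∉ W
candidate 5: n = (0, 0, -1, 0) → π⊥ ≈ (+0.00000, +1.00000); max(|x|,|y|,|x±y|/√2) = 1.00000 ≤ 1.2 ⇒ ∈ W
candidate 6: n = (-1, 1, 1, -1) → π⊥ ≈ (-2.41421, -1.00000); max(|x|,|y|,|x±y|/√2) = 2.41421 > 1.2 ⇒ ∉ W
candidate 7: n = (0, 0, 0, 1) → π⊥ ≈ (+0.70711, +0.70711); max(|x|,|y|,|x±y|/√2) = 1.00000 ≤ 1.2 ⇒ ∈ W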